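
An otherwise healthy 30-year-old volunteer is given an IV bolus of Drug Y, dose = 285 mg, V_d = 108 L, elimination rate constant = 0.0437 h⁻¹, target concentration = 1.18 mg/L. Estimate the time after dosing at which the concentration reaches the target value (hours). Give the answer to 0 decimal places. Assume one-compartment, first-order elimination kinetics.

18 h

C₀ = Dose / Vd = 285.0 / 108 = 2.639 mg/L
t = ln(C₀ / C) / k = ln(2.639 / 1.18) / 0.04370
  = ln(2.236) / 0.04370 = 0.8047 / 0.04370 = 18.41 h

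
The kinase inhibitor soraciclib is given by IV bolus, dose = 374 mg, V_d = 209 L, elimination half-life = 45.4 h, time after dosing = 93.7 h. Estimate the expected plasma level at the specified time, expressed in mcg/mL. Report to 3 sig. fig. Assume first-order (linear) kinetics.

0.428 mcg/mL

C₀ = Dose / Vd = 374.0 / 209 = 1.789 mg/L
k = ln2 / t½ = 0.693147 / 45.4 = 0.01527 h⁻¹
C = C₀ · e^(−k·t) = 1.789 × e^(−0.01527 × 93.7)
  = 1.789 × 0.2391 = 0.4277 mg/L
(0.4277 mg/L = 0.4277 mcg/mL)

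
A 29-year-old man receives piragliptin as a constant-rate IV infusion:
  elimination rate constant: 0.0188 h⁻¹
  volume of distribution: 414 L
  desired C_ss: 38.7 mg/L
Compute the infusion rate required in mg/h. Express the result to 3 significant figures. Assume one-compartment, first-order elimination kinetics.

301 mg/h

CL = k × Vd = 0.01880 × 414 = 7.783 L/h
At steady state, infusion rate R₀ = Css × CL = 38.7 × 7.783 = 301.2 mg/h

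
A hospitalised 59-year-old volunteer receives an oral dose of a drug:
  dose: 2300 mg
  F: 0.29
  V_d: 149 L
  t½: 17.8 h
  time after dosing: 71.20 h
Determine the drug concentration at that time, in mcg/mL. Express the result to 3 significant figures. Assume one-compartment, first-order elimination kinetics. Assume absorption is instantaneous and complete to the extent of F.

Amount reaching circulation = F × Dose = 0.29 × 2300 = 667.0 mg
C₀ = F·Dose / Vd = 667.0 / 149 = 4.477 mg/L
k = ln2 / t½ = 0.693147 / 17.8 = 0.03894 h⁻¹
t / t½ = 71.20 / 17.8 = 4 half-lives
C = C₀ × (1/2)^4 = 4.477 × 0.06250 = 0.2798 mg/L
(0.2798 mg/L = 0.2798 mcg/mL)

0.280 mcg/mL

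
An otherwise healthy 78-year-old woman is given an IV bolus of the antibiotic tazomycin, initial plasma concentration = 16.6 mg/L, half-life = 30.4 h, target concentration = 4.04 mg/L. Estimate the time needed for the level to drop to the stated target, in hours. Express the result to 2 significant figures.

62 h

k = ln2 / t½ = 0.693147 / 30.4 = 0.02280 h⁻¹
t = ln(C₀ / C) / k = ln(16.60 / 4.04) / 0.02280
  = ln(4.109) / 0.02280 = 1.413 / 0.02280 = 61.97 h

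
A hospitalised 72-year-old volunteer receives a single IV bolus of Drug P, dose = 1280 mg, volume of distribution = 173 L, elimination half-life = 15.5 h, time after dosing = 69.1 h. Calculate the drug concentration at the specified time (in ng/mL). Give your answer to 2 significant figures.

C₀ = Dose / Vd = 1280 / 173 = 7.399 mg/L
k = ln2 / t½ = 0.693147 / 15.5 = 0.04472 h⁻¹
C = C₀ · e^(−k·t) = 7.399 × e^(−0.04472 × 69.1)
  = 7.399 × 0.04550 = 0.3367 mg/L
Convert: 0.3367 mg/L × 1000 = 336.7 ng/mL

340 ng/mL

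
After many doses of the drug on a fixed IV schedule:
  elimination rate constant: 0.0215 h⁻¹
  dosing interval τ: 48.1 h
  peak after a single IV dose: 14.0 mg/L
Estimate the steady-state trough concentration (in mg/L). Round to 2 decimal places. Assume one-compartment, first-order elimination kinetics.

7.72 mg/L

e^(−kτ) = e^(−0.02150 × 48.1) = 0.3555
Accumulation ratio R = 1 / (1 − e^(−kτ)) = 1 / (1 − 0.3555) = 1.552
Steady-state trough = C₀ × R × e^(−kτ) = 14.0 × 1.552 × 0.3555 = 7.724 mg/L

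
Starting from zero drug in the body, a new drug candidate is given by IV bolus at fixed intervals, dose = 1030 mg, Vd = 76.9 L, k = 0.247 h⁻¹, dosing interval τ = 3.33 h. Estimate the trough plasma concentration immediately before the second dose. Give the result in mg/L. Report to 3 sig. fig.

C₀ per dose = Dose / Vd = 1030 / 76.9 = 13.39 mg/L
Fraction remaining after one interval: r = e^(−kτ) = e^(−0.2470 × 3.33) = 0.4393
Before dose 2, 1 dose has been given (aged 1τ).
C_trough = C₀ × r = 13.39 × 0.4393 = 5.882 mg/L

5.88 mg/L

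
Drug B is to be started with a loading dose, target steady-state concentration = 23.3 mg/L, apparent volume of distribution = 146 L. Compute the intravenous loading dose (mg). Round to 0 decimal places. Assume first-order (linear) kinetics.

LD = Css × Vd = 23.3 × 146 = 3402 mg

3402 mg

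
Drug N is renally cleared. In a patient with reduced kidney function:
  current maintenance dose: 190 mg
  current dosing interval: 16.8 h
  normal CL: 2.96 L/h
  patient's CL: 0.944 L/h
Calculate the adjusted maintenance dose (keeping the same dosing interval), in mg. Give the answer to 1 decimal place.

60.6 mg

To keep the same average steady-state level, dosing rate must scale with clearance.
CL ratio = 0.944 / 2.96 = 0.3189
New dose (same interval) = 190 × 0.3189 = 60.59 mg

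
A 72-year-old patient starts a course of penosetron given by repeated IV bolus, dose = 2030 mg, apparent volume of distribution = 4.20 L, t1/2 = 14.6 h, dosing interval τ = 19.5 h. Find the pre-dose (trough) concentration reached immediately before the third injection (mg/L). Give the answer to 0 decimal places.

267 mg/L

C₀ per dose = Dose / Vd = 2030 / 4.20 = 483.3 mg/L
k = ln2 / t½ = 0.693147 / 14.6 = 0.04748 h⁻¹
Fraction remaining after one interval: r = e^(−kτ) = e^(−0.04748 × 19.5) = 0.3962
Before dose 3, 2 doses have been given (aged 1τ, 2τ).
C_trough = C₀ × (r + r²) = 483.3 × (0.3962 + 0.1570) = 267.4 mg/L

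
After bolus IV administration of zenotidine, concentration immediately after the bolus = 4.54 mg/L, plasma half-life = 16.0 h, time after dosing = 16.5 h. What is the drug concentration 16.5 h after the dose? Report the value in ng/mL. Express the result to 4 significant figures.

k = ln2 / t½ = 0.693147 / 16.0 = 0.04332 h⁻¹
C = C₀ · e^(−k·t) = 4.540 × e^(−0.04332 × 16.5)
  = 4.540 × 0.4893 = 2.221 mg/L
Convert: 2.221 mg/L × 1000 = 2221 ng/mL

2221 ng/mL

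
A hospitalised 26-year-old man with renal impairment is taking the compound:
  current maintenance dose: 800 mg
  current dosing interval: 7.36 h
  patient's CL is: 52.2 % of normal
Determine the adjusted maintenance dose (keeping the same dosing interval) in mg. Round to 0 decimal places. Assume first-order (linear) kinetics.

To keep the same average steady-state level, dosing rate must scale with clearance.
CL ratio = 52.2 / 100 = 0.5220
New dose (same interval) = 800 × 0.5220 = 417.6 mg

418 mg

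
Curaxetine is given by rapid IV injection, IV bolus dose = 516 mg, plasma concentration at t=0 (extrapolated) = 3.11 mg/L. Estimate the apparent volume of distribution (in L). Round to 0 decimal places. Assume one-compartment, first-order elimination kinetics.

Vd = Dose / C₀ = 516.0 / 3.11 = 165.9 L

166 L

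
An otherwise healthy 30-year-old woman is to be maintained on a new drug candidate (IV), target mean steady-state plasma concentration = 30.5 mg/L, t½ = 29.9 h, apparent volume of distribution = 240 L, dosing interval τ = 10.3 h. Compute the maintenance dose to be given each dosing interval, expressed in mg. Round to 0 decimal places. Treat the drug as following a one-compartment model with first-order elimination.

1748 mg

k = ln2 / t½ = 0.693147 / 29.9 = 0.02318 h⁻¹
CL = k × Vd = 0.02318 × 240 = 5.563 L/h
At steady state, Dose/τ = Css × CL.
Dose = Css × CL × τ = 30.5 × 5.563 × 10.3 = 1748 mg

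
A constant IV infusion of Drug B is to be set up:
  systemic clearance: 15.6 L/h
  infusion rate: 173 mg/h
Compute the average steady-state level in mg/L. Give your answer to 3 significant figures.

At steady state Css = R₀ / CL = 173 / 15.60 = 11.09 mg/L

11.1 mg/L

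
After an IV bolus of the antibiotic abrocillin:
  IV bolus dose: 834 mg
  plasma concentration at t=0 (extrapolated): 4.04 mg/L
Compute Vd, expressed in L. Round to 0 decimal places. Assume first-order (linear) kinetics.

Vd = Dose / C₀ = 834.0 / 4.04 = 206.4 L

206 L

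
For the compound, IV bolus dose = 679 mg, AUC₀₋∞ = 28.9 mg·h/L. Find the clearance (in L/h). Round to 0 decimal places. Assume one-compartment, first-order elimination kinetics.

23 L/h

CL = Dose / AUC = 679 / 28.9 = 23.49 L/h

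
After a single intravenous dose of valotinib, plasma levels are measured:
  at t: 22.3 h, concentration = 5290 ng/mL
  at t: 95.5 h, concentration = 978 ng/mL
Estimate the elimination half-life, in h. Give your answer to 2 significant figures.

k = ln(C₁/C₂) / (t₂ − t₁) = ln(5290/978) / (95.5 − 22.3)
  = 1.688 / 73.20 = 0.02306 h⁻¹
t½ = ln2 / k = 0.693147 / 0.02306 = 30.06 h

30 h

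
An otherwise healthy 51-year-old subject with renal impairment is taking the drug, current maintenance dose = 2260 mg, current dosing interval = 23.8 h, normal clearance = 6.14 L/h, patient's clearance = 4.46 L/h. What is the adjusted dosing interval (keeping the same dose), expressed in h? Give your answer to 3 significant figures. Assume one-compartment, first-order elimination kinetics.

32.8 h

To keep the same average steady-state level, dosing rate must scale with clearance.
CL ratio = 4.46 / 6.14 = 0.7264
New interval (same dose) = 23.8 / 0.7264 = 32.76 h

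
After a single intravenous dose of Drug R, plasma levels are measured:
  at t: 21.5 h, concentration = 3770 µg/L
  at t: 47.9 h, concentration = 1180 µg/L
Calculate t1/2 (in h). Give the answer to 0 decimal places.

16 h

k = ln(C₁/C₂) / (t₂ − t₁) = ln(3770/1180) / (47.9 − 21.5)
  = 1.162 / 26.40 = 0.04402 h⁻¹
t½ = ln2 / k = 0.693147 / 0.04402 = 15.75 h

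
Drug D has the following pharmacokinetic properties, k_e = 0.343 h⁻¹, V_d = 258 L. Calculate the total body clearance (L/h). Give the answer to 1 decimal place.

88.5 L/h

CL = k × Vd = 0.343 × 258 = 88.49 L/h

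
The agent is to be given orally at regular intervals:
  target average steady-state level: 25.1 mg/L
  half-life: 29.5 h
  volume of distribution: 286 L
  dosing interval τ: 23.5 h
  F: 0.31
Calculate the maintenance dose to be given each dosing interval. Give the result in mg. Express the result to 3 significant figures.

k = ln2 / t½ = 0.693147 / 29.5 = 0.02350 h⁻¹
CL = k × Vd = 0.02350 × 286 = 6.721 L/h
At steady state, F × (Dose/τ) = Css × CL.
Dose = Css × CL × τ / F = 25.1 × 6.721 × 23.5 / 0.31 = 12790 mg

12800 mg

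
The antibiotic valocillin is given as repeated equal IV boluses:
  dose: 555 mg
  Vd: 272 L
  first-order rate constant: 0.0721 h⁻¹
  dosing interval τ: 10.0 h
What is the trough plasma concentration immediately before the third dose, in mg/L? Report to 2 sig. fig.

1.5 mg/L

C₀ per dose = Dose / Vd = 555 / 272 = 2.040 mg/L
Fraction remaining after one interval: r = e^(−kτ) = e^(−0.07210 × 10.0) = 0.4863
Before dose 3, 2 doses have been given (aged 1τ, 2τ).
C_trough = C₀ × (r + r²) = 2.040 × (0.4863 + 0.2365) = 1.475 mg/L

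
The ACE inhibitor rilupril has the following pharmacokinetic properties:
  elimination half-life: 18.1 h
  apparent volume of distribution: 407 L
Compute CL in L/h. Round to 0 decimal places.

k = ln2 / t½ = 0.693147 / 18.1 = 0.03830 h⁻¹
CL = k × Vd = 0.03830 × 407 = 15.59 L/h

16 L/h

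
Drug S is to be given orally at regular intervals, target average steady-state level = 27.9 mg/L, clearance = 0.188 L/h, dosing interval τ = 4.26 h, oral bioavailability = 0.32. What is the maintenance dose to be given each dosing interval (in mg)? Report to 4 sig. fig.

At steady state, F × (Dose/τ) = Css × CL.
Dose = Css × CL × τ / F = 27.9 × 0.1880 × 4.26 / 0.32 = 69.83 mg

69.83 mg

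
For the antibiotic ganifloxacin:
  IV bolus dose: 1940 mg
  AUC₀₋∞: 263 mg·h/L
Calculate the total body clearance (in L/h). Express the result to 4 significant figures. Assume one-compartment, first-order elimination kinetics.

CL = Dose / AUC = 1940 / 263 = 7.376 L/h

7.376 L/h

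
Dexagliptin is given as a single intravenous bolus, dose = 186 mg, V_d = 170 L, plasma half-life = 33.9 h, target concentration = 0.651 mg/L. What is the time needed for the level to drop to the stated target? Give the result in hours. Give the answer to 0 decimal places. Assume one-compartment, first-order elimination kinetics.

25 h

C₀ = Dose / Vd = 186.0 / 170 = 1.094 mg/L
k = ln2 / t½ = 0.693147 / 33.9 = 0.02045 h⁻¹
t = ln(C₀ / C) / k = ln(1.094 / 0.651) / 0.02045
  = ln(1.680) / 0.02045 = 0.5188 / 0.02045 = 25.37 h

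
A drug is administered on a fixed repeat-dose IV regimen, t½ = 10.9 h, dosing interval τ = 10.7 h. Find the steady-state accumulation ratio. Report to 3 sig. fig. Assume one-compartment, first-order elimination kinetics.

k = ln2 / t½ = 0.693147 / 10.9 = 0.06359 h⁻¹
e^(−kτ) = e^(−0.06359 × 10.7) = 0.5064
Accumulation ratio R = 1 / (1 − e^(−kτ)) = 1 / (1 − 0.5064) = 2.026

2.03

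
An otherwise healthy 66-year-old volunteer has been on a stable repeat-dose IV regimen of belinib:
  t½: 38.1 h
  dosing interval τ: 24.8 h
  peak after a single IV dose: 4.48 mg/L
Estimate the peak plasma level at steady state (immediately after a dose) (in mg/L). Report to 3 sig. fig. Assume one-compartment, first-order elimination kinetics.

k = ln2 / t½ = 0.693147 / 38.1 = 0.01819 h⁻¹
e^(−kτ) = e^(−0.01819 × 24.8) = 0.6369
Accumulation ratio R = 1 / (1 − e^(−kτ)) = 1 / (1 − 0.6369) = 2.754
Steady-state peak = C₀ × R = 4.48 × 2.754 = 12.34 mg/L

12.3 mg/L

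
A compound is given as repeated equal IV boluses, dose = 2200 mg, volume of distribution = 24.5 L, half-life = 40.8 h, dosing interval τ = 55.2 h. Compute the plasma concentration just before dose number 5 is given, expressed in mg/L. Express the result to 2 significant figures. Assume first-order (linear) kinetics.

C₀ per dose = Dose / Vd = 2200 / 24.5 = 89.80 mg/L
k = ln2 / t½ = 0.693147 / 40.8 = 0.01699 h⁻¹
Fraction remaining after one interval: r = e^(−kτ) = e^(−0.01699 × 55.2) = 0.3915
Before dose 5, 4 doses have been given (aged 1τ, 2τ, 3τ, 4τ).
C_trough = C₀ × (r + r² + … + r^4) = C₀ × r(1−r^4)/(1−r)
        = 89.80 × 0.3915 × (1 − 0.02349) / (1 − 0.3915) = 56.42 mg/L

56 mg/L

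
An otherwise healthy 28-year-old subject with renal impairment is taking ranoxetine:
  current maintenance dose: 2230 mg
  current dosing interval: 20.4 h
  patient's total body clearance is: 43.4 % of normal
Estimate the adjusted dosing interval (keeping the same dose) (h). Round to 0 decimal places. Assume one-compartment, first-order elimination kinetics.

47 h

To keep the same average steady-state level, dosing rate must scale with clearance.
CL ratio = 43.4 / 100 = 0.4340
New interval (same dose) = 20.4 / 0.4340 = 47.00 h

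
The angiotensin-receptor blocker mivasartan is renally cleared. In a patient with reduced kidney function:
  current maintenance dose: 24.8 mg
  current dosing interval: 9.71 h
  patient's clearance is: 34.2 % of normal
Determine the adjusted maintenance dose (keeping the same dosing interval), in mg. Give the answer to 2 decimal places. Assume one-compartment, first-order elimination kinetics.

8.48 mg

To keep the same average steady-state level, dosing rate must scale with clearance.
CL ratio = 34.2 / 100 = 0.3420
New dose (same interval) = 24.8 × 0.3420 = 8.482 mg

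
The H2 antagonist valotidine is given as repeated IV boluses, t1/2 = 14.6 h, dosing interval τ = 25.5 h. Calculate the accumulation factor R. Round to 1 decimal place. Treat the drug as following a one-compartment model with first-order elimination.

k = ln2 / t½ = 0.693147 / 14.6 = 0.04748 h⁻¹
e^(−kτ) = e^(−0.04748 × 25.5) = 0.2980
Accumulation ratio R = 1 / (1 − e^(−kτ)) = 1 / (1 − 0.2980) = 1.425

1.4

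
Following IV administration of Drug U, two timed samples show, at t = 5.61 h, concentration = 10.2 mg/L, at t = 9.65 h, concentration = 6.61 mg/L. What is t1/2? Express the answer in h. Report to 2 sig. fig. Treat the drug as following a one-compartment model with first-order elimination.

k = ln(C₁/C₂) / (t₂ − t₁) = ln(10.2/6.61) / (9.65 − 5.61)
  = 0.4338 / 4.040 = 0.1074 h⁻¹
t½ = ln2 / k = 0.693147 / 0.1074 = 6.454 h

6.5 h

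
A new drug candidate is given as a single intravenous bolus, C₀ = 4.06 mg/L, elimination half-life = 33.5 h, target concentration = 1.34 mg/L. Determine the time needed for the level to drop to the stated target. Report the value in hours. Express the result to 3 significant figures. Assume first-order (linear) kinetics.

53.6 h

k = ln2 / t½ = 0.693147 / 33.5 = 0.02069 h⁻¹
t = ln(C₀ / C) / k = ln(4.060 / 1.34) / 0.02069
  = ln(3.030) / 0.02069 = 1.109 / 0.02069 = 53.60 h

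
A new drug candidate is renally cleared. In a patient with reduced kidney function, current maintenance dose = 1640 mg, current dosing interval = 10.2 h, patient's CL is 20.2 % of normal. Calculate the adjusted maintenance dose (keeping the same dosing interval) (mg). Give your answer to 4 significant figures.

To keep the same average steady-state level, dosing rate must scale with clearance.
CL ratio = 20.2 / 100 = 0.2020
New dose (same interval) = 1640 × 0.2020 = 331.3 mg

331.3 mg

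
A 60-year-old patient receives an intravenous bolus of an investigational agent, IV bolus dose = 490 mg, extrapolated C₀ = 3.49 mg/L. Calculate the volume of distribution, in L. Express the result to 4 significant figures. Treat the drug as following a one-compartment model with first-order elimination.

140.4 L

Vd = Dose / C₀ = 490.0 / 3.49 = 140.4 L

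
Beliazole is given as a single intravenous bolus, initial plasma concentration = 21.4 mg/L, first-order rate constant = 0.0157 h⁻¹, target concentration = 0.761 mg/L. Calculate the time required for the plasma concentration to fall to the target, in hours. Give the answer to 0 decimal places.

213 h

t = ln(C₀ / C) / k = ln(21.40 / 0.761) / 0.01570
  = ln(28.12) / 0.01570 = 3.336 / 0.01570 = 212.5 h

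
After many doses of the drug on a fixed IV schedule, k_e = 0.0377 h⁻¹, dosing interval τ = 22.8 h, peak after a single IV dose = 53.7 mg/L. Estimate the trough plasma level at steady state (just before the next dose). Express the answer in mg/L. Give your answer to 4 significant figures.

e^(−kτ) = e^(−0.03770 × 22.8) = 0.4233
Accumulation ratio R = 1 / (1 − e^(−kτ)) = 1 / (1 − 0.4233) = 1.734
Steady-state trough = C₀ × R × e^(−kτ) = 53.7 × 1.734 × 0.4233 = 39.42 mg/L

39.42 mg/L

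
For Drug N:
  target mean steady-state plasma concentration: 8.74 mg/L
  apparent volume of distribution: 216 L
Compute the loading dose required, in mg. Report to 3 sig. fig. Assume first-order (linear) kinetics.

1890 mg

LD = Css × Vd = 8.74 × 216 = 1888 mg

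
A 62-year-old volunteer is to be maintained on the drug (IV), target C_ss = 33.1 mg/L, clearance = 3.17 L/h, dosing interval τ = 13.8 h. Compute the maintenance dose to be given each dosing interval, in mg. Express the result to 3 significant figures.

1450 mg

At steady state, Dose/τ = Css × CL.
Dose = Css × CL × τ = 33.1 × 3.170 × 13.8 = 1448 mg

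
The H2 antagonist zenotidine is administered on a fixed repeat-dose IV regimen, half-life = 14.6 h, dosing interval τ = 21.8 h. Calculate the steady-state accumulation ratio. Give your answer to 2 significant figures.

1.6

k = ln2 / t½ = 0.693147 / 14.6 = 0.04748 h⁻¹
e^(−kτ) = e^(−0.04748 × 21.8) = 0.3552
Accumulation ratio R = 1 / (1 − e^(−kτ)) = 1 / (1 − 0.3552) = 1.551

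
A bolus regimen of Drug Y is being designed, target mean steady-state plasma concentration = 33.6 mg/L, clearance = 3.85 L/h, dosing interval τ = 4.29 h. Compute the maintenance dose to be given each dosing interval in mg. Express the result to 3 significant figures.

555 mg

At steady state, Dose/τ = Css × CL.
Dose = Css × CL × τ = 33.6 × 3.850 × 4.29 = 555.0 mg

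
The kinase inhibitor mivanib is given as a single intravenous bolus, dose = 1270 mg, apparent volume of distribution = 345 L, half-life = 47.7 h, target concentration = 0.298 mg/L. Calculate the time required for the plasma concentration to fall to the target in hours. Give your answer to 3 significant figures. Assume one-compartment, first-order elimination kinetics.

C₀ = Dose / Vd = 1270 / 345 = 3.681 mg/L
k = ln2 / t½ = 0.693147 / 47.7 = 0.01453 h⁻¹
t = ln(C₀ / C) / k = ln(3.681 / 0.298) / 0.01453
  = ln(12.35) / 0.01453 = 2.514 / 0.01453 = 173.0 h

173 h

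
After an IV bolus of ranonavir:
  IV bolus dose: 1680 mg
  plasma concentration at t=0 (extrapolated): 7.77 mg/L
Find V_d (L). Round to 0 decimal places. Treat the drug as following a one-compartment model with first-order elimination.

Vd = Dose / C₀ = 1680 / 7.77 = 216.2 L

216 L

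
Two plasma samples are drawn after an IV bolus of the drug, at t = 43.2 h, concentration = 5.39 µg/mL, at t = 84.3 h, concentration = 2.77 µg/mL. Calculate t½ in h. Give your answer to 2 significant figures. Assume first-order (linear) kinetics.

43 h

k = ln(C₁/C₂) / (t₂ − t₁) = ln(5.39/2.77) / (84.3 − 43.2)
  = 0.6657 / 41.10 = 0.01620 h⁻¹
t½ = ln2 / k = 0.693147 / 0.01620 = 42.79 h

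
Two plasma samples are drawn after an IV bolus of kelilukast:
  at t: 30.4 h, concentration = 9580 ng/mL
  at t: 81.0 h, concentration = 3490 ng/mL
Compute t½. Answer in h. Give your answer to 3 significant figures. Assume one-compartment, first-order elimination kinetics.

34.7 h

k = ln(C₁/C₂) / (t₂ − t₁) = ln(9580/3490) / (81.0 − 30.4)
  = 1.010 / 50.60 = 0.01996 h⁻¹
t½ = ln2 / k = 0.693147 / 0.01996 = 34.73 h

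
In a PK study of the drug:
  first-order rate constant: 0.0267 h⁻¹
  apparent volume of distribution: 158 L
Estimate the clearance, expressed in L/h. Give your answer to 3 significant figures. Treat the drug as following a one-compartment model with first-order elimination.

CL = k × Vd = 0.0267 × 158 = 4.219 L/h

4.22 L/h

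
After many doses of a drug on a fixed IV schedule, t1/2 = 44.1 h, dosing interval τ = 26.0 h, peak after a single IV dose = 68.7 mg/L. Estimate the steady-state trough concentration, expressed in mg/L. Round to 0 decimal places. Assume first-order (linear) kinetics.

136 mg/L

k = ln2 / t½ = 0.693147 / 44.1 = 0.01572 h⁻¹
e^(−kτ) = e^(−0.01572 × 26.0) = 0.6645
Accumulation ratio R = 1 / (1 − e^(−kτ)) = 1 / (1 − 0.6645) = 2.981
Steady-state trough = C₀ × R × e^(−kτ) = 68.7 × 2.981 × 0.6645 = 136.1 mg/L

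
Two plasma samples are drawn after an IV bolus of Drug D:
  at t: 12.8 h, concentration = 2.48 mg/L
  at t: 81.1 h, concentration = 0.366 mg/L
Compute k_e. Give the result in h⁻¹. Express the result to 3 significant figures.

k = ln(C₁/C₂) / (t₂ − t₁) = ln(2.48/0.366) / (81.1 − 12.8)
  = 1.913 / 68.30 = 0.02801 h⁻¹

0.0280 h⁻¹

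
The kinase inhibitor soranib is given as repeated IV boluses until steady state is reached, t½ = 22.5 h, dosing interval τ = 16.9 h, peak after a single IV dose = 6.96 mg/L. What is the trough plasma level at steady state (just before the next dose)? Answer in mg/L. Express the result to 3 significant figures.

k = ln2 / t½ = 0.693147 / 22.5 = 0.03081 h⁻¹
e^(−kτ) = e^(−0.03081 × 16.9) = 0.5941
Accumulation ratio R = 1 / (1 − e^(−kτ)) = 1 / (1 − 0.5941) = 2.464
Steady-state trough = C₀ × R × e^(−kτ) = 6.96 × 2.464 × 0.5941 = 10.19 mg/L

10.2 mg/L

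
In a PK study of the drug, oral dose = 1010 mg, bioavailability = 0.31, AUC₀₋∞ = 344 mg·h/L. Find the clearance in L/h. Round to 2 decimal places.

0.91 L/h

CL = F·Dose / AUC = 0.31 × 1010 / 344 = 0.9102 L/h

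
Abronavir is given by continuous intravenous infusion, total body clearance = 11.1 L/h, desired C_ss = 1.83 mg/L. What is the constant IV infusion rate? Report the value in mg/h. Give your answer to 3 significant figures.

At steady state, infusion rate R₀ = Css × CL = 1.83 × 11.10 = 20.31 mg/h

20.3 mg/h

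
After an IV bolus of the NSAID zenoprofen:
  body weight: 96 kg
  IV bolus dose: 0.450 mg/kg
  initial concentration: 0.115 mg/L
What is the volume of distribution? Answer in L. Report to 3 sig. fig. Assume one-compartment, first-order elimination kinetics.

376 L

Dose = 0.450 × 96 = 43.20 mg
Vd = Dose / C₀ = 43.20 / 0.115 = 375.7 L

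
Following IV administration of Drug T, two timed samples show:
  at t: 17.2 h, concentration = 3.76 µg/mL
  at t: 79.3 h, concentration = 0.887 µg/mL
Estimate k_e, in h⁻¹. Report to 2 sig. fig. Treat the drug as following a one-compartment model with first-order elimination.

k = ln(C₁/C₂) / (t₂ − t₁) = ln(3.76/0.887) / (79.3 − 17.2)
  = 1.444 / 62.10 = 0.02325 h⁻¹

0.023 h⁻¹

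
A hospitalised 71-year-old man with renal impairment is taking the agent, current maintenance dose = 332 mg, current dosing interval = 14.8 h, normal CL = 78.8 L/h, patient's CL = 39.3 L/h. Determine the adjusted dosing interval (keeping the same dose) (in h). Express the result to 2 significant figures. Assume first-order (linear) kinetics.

To keep the same average steady-state level, dosing rate must scale with clearance.
CL ratio = 39.3 / 78.8 = 0.4987
New interval (same dose) = 14.8 / 0.4987 = 29.68 h

30 h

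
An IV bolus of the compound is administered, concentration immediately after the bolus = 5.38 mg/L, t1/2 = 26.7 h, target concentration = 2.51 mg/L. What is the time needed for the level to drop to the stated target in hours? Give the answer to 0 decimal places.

k = ln2 / t½ = 0.693147 / 26.7 = 0.02596 h⁻¹
t = ln(C₀ / C) / k = ln(5.380 / 2.51) / 0.02596
  = ln(2.143) / 0.02596 = 0.7622 / 0.02596 = 29.36 h

29 h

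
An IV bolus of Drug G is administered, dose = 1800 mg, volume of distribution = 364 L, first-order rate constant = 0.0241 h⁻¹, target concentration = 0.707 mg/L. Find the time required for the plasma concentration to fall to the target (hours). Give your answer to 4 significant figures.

C₀ = Dose / Vd = 1800 / 364 = 4.945 mg/L
t = ln(C₀ / C) / k = ln(4.945 / 0.707) / 0.02410
  = ln(6.994) / 0.02410 = 1.945 / 0.02410 = 80.71 h

80.71 h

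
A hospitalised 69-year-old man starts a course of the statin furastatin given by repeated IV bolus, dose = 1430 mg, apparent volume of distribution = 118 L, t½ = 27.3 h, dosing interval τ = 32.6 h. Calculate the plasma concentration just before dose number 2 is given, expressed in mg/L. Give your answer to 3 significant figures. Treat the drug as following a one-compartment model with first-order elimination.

5.30 mg/L

C₀ per dose = Dose / Vd = 1430 / 118 = 12.12 mg/L
k = ln2 / t½ = 0.693147 / 27.3 = 0.02539 h⁻¹
Fraction remaining after one interval: r = e^(−kτ) = e^(−0.02539 × 32.6) = 0.4370
Before dose 2, 1 dose has been given (aged 1τ).
C_trough = C₀ × r = 12.12 × 0.4370 = 5.296 mg/L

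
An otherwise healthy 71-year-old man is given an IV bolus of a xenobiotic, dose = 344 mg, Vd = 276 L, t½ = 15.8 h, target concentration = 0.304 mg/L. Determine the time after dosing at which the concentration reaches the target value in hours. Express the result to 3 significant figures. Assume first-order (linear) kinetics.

32.2 h

C₀ = Dose / Vd = 344.0 / 276 = 1.246 mg/L
k = ln2 / t½ = 0.693147 / 15.8 = 0.04387 h⁻¹
t = ln(C₀ / C) / k = ln(1.246 / 0.304) / 0.04387
  = ln(4.099) / 0.04387 = 1.411 / 0.04387 = 32.16 h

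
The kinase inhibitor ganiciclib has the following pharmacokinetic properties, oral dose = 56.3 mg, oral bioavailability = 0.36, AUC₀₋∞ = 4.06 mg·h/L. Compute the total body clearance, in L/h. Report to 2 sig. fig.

CL = F·Dose / AUC = 0.36 × 56.3 / 4.06 = 4.992 L/h

5.0 L/h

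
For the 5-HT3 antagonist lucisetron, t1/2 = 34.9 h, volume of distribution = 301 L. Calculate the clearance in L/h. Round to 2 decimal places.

k = ln2 / t½ = 0.693147 / 34.9 = 0.01986 h⁻¹
CL = k × Vd = 0.01986 × 301 = 5.978 L/h

5.98 L/h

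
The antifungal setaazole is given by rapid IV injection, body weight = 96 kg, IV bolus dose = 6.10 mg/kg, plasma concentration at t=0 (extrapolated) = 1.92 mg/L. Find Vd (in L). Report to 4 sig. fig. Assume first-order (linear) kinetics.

Dose = 6.10 × 96 = 585.6 mg
Vd = Dose / C₀ = 585.6 / 1.92 = 305.0 L

305.0 L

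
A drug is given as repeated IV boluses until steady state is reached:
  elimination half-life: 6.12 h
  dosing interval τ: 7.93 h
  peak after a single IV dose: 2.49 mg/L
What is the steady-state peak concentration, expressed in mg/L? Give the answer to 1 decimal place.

4.2 mg/L

k = ln2 / t½ = 0.693147 / 6.12 = 0.1133 h⁻¹
e^(−kτ) = e^(−0.1133 × 7.93) = 0.4072
Accumulation ratio R = 1 / (1 − e^(−kτ)) = 1 / (1 − 0.4072) = 1.687
Steady-state peak = C₀ × R = 2.49 × 1.687 = 4.201 mg/L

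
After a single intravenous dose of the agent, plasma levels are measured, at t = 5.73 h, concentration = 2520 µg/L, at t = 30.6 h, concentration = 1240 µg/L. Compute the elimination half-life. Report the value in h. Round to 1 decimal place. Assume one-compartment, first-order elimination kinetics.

k = ln(C₁/C₂) / (t₂ − t₁) = ln(2520/1240) / (30.6 − 5.73)
  = 0.7091 / 24.87 = 0.02851 h⁻¹
t½ = ln2 / k = 0.693147 / 0.02851 = 24.31 h

24.3 h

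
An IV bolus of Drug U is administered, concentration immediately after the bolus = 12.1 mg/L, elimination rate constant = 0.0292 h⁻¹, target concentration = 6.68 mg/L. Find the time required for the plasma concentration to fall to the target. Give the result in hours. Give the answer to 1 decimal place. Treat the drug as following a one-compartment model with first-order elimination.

20.3 h

t = ln(C₀ / C) / k = ln(12.10 / 6.68) / 0.02920
  = ln(1.811) / 0.02920 = 0.5939 / 0.02920 = 20.34 h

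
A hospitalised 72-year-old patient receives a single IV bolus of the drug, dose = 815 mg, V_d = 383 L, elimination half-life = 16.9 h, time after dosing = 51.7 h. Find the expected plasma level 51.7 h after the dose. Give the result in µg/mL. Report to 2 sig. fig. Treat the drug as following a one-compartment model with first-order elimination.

C₀ = Dose / Vd = 815.0 / 383 = 2.128 mg/L
k = ln2 / t½ = 0.693147 / 16.9 = 0.04101 h⁻¹
C = C₀ · e^(−k·t) = 2.128 × e^(−0.04101 × 51.7)
  = 2.128 × 0.1200 = 0.2554 mg/L
(0.2554 mg/L = 0.2554 µg/mL)

0.26 µg/mL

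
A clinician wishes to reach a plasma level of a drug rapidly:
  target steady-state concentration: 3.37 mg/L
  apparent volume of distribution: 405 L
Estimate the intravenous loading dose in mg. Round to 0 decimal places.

LD = Css × Vd = 3.37 × 405 = 1365 mg

1365 mg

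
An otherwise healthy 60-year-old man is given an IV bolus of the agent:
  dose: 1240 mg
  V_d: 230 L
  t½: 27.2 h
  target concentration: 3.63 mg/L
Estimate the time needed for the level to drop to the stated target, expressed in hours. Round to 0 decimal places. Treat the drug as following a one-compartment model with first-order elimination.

16 h

C₀ = Dose / Vd = 1240 / 230 = 5.391 mg/L
k = ln2 / t½ = 0.693147 / 27.2 = 0.02548 h⁻¹
t = ln(C₀ / C) / k = ln(5.391 / 3.63) / 0.02548
  = ln(1.485) / 0.02548 = 0.3954 / 0.02548 = 15.52 h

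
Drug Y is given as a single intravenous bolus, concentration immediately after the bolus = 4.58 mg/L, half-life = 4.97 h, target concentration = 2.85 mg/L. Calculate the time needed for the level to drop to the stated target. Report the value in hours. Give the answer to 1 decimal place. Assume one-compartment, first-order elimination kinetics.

3.4 h

k = ln2 / t½ = 0.693147 / 4.97 = 0.1395 h⁻¹
t = ln(C₀ / C) / k = ln(4.580 / 2.85) / 0.1395
  = ln(1.607) / 0.1395 = 0.4744 / 0.1395 = 3.401 h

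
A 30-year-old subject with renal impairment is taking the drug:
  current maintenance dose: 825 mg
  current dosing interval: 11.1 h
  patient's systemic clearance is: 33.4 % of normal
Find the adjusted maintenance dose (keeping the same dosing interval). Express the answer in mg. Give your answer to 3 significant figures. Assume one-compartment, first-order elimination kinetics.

276 mg

To keep the same average steady-state level, dosing rate must scale with clearance.
CL ratio = 33.4 / 100 = 0.3340
New dose (same interval) = 825 × 0.3340 = 275.6 mg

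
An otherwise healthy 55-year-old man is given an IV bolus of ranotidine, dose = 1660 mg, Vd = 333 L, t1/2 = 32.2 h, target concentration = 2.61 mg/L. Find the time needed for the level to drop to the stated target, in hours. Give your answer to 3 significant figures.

C₀ = Dose / Vd = 1660 / 333 = 4.985 mg/L
k = ln2 / t½ = 0.693147 / 32.2 = 0.02153 h⁻¹
t = ln(C₀ / C) / k = ln(4.985 / 2.61) / 0.02153
  = ln(1.910) / 0.02153 = 0.6471 / 0.02153 = 30.06 h

30.1 h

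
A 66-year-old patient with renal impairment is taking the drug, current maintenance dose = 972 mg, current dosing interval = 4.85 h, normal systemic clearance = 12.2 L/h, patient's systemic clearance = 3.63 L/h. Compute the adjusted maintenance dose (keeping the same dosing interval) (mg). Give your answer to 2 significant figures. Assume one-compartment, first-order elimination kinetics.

290 mg

To keep the same average steady-state level, dosing rate must scale with clearance.
CL ratio = 3.63 / 12.2 = 0.2975
New dose (same interval) = 972 × 0.2975 = 289.2 mg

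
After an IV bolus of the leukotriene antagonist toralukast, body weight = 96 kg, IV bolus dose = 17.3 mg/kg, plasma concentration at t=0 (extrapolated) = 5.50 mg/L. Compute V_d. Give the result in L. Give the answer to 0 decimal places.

302 L

Dose = 17.3 × 96 = 1661 mg
Vd = Dose / C₀ = 1661 / 5.50 = 302.0 L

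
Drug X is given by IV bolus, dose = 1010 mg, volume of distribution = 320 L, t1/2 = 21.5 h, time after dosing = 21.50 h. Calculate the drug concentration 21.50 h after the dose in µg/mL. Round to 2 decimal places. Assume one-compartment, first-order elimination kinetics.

C₀ = Dose / Vd = 1010 / 320 = 3.156 mg/L
k = ln2 / t½ = 0.693147 / 21.5 = 0.03224 h⁻¹
t / t½ = 21.50 / 21.5 = 1 half-lives
C = C₀ × (1/2)^1 = 3.156 × 0.5000 = 1.578 mg/L
(1.578 mg/L = 1.578 µg/mL)

1.58 µg/mL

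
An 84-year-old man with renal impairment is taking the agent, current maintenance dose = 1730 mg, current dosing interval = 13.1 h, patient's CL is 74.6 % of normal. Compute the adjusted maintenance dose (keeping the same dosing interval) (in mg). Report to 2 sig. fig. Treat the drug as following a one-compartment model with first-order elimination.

1300 mg

To keep the same average steady-state level, dosing rate must scale with clearance.
CL ratio = 74.6 / 100 = 0.7460
New dose (same interval) = 1730 × 0.7460 = 1291 mg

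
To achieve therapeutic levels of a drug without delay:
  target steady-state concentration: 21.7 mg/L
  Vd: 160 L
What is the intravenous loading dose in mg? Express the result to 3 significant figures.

3470 mg

LD = Css × Vd = 21.7 × 160 = 3472 mg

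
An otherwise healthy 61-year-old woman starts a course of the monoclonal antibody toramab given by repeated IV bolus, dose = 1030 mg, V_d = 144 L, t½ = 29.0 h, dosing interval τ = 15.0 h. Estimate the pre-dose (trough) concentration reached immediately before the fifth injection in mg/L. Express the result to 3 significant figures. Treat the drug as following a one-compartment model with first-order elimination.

12.6 mg/L

C₀ per dose = Dose / Vd = 1030 / 144 = 7.153 mg/L
k = ln2 / t½ = 0.693147 / 29.0 = 0.02390 h⁻¹
Fraction remaining after one interval: r = e^(−kτ) = e^(−0.02390 × 15.0) = 0.6987
Before dose 5, 4 doses have been given (aged 1τ, 2τ, 3τ, 4τ).
C_trough = C₀ × (r + r² + … + r^4) = C₀ × r(1−r^4)/(1−r)
        = 7.153 × 0.6987 × (1 − 0.2383) / (1 − 0.6987) = 12.63 mg/L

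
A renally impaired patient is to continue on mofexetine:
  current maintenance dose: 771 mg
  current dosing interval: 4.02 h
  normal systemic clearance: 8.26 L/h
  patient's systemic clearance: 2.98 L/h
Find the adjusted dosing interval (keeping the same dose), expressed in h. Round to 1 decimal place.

To keep the same average steady-state level, dosing rate must scale with clearance.
CL ratio = 2.98 / 8.26 = 0.3608
New interval (same dose) = 4.02 / 0.3608 = 11.14 h

11.1 h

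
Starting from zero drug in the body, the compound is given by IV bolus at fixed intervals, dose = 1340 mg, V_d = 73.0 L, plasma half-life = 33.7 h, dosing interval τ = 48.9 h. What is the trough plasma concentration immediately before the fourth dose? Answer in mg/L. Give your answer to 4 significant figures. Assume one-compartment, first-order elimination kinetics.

C₀ per dose = Dose / Vd = 1340 / 73.0 = 18.36 mg/L
k = ln2 / t½ = 0.693147 / 33.7 = 0.02057 h⁻¹
Fraction remaining after one interval: r = e^(−kτ) = e^(−0.02057 × 48.9) = 0.3657
Before dose 4, 3 doses have been given (aged 1τ, 2τ, 3τ).
C_trough = C₀ × (r + r² + … + r^3) = C₀ × r(1−r^3)/(1−r)
        = 18.36 × 0.3657 × (1 − 0.04891) / (1 − 0.3657) = 10.07 mg/L

10.07 mg/L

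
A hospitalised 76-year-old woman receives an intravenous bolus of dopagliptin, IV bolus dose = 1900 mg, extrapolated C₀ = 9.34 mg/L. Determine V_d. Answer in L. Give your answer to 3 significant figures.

203 L

Vd = Dose / C₀ = 1900 / 9.34 = 203.4 L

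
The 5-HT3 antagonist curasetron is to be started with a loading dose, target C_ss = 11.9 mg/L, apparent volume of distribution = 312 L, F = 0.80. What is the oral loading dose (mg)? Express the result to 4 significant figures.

4641 mg

LD = Css × Vd / F = 11.9 × 312 / 0.80 = 4641 mg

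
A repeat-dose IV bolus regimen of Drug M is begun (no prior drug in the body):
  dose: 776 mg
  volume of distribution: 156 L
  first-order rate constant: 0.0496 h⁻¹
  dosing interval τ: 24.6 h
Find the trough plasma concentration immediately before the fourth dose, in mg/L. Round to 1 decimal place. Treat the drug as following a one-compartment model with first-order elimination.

2.0 mg/L

C₀ per dose = Dose / Vd = 776 / 156 = 4.974 mg/L
Fraction remaining after one interval: r = e^(−kτ) = e^(−0.04960 × 24.6) = 0.2952
Before dose 4, 3 doses have been given (aged 1τ, 2τ, 3τ).
C_trough = C₀ × (r + r² + … + r^3) = C₀ × r(1−r^3)/(1−r)
        = 4.974 × 0.2952 × (1 − 0.02572) / (1 − 0.2952) = 2.030 mg/L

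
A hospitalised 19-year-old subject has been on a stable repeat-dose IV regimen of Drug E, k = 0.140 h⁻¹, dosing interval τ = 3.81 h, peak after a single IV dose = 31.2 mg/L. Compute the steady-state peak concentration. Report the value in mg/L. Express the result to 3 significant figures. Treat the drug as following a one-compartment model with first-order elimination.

75.5 mg/L

e^(−kτ) = e^(−0.1400 × 3.81) = 0.5866
Accumulation ratio R = 1 / (1 − e^(−kτ)) = 1 / (1 − 0.5866) = 2.419
Steady-state peak = C₀ × R = 31.2 × 2.419 = 75.47 mg/L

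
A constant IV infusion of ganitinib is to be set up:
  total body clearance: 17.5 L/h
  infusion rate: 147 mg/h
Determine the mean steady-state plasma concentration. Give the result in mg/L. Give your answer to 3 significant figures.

At steady state Css = R₀ / CL = 147 / 17.50 = 8.400 mg/L

8.40 mg/L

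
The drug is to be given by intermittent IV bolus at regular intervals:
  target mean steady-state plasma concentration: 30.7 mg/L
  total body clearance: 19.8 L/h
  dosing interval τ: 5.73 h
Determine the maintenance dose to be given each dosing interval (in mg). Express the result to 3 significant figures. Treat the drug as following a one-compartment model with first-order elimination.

3480 mg

At steady state, Dose/τ = Css × CL.
Dose = Css × CL × τ = 30.7 × 19.80 × 5.73 = 3483 mg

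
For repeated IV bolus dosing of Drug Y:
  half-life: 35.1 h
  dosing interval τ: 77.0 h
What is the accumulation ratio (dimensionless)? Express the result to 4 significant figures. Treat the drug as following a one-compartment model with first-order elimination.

k = ln2 / t½ = 0.693147 / 35.1 = 0.01975 h⁻¹
e^(−kτ) = e^(−0.01975 × 77.0) = 0.2185
Accumulation ratio R = 1 / (1 − e^(−kτ)) = 1 / (1 − 0.2185) = 1.280

1.280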